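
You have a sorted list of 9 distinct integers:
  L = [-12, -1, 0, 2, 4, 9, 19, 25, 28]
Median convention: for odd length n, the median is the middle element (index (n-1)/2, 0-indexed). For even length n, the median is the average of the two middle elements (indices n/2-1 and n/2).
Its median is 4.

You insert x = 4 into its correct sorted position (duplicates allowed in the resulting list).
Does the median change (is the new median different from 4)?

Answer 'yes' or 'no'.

Answer: no

Derivation:
Old median = 4
Insert x = 4
New median = 4
Changed? no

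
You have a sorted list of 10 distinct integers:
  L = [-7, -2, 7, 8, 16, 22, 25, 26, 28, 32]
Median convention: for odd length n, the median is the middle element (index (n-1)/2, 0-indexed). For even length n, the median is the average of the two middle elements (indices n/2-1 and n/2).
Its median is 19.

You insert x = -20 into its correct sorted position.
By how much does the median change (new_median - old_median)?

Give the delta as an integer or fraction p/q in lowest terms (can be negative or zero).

Old median = 19
After inserting x = -20: new sorted = [-20, -7, -2, 7, 8, 16, 22, 25, 26, 28, 32]
New median = 16
Delta = 16 - 19 = -3

Answer: -3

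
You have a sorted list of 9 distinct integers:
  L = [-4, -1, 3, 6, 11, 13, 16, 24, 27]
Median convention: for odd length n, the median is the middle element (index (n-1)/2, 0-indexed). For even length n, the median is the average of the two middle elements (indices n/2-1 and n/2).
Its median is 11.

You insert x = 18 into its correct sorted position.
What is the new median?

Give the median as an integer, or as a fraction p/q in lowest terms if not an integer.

Old list (sorted, length 9): [-4, -1, 3, 6, 11, 13, 16, 24, 27]
Old median = 11
Insert x = 18
Old length odd (9). Middle was index 4 = 11.
New length even (10). New median = avg of two middle elements.
x = 18: 7 elements are < x, 2 elements are > x.
New sorted list: [-4, -1, 3, 6, 11, 13, 16, 18, 24, 27]
New median = 12

Answer: 12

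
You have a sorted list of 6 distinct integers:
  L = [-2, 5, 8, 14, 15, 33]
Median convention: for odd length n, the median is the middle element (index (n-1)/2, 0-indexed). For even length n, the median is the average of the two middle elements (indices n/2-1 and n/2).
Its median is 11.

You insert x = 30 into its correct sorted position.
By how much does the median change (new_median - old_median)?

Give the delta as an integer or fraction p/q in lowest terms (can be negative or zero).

Old median = 11
After inserting x = 30: new sorted = [-2, 5, 8, 14, 15, 30, 33]
New median = 14
Delta = 14 - 11 = 3

Answer: 3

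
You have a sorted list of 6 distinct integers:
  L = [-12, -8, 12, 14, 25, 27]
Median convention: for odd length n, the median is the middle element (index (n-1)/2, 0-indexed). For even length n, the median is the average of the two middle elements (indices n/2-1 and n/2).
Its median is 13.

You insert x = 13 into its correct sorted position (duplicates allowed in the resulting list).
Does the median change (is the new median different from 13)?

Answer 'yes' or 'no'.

Answer: no

Derivation:
Old median = 13
Insert x = 13
New median = 13
Changed? no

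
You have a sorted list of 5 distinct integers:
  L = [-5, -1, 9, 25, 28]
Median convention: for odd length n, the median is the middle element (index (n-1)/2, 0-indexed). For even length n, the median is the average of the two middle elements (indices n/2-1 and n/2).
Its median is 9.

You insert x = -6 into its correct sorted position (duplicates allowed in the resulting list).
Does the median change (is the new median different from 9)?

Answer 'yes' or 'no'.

Answer: yes

Derivation:
Old median = 9
Insert x = -6
New median = 4
Changed? yes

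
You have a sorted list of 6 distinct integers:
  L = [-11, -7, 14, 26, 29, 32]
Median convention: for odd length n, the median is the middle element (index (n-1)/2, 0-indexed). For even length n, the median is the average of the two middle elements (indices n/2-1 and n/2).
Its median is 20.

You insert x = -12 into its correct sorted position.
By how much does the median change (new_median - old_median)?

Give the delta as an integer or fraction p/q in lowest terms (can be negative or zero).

Answer: -6

Derivation:
Old median = 20
After inserting x = -12: new sorted = [-12, -11, -7, 14, 26, 29, 32]
New median = 14
Delta = 14 - 20 = -6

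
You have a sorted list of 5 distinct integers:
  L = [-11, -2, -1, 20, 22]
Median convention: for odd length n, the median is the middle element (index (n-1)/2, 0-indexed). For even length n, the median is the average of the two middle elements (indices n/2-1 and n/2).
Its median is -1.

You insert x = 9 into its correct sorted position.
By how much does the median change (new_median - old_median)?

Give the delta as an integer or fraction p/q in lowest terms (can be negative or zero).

Answer: 5

Derivation:
Old median = -1
After inserting x = 9: new sorted = [-11, -2, -1, 9, 20, 22]
New median = 4
Delta = 4 - -1 = 5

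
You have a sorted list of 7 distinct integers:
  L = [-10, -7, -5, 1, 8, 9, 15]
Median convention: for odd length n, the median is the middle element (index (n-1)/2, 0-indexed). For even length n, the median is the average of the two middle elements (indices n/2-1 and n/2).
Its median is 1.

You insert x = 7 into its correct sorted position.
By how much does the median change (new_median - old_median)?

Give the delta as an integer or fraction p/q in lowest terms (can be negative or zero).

Answer: 3

Derivation:
Old median = 1
After inserting x = 7: new sorted = [-10, -7, -5, 1, 7, 8, 9, 15]
New median = 4
Delta = 4 - 1 = 3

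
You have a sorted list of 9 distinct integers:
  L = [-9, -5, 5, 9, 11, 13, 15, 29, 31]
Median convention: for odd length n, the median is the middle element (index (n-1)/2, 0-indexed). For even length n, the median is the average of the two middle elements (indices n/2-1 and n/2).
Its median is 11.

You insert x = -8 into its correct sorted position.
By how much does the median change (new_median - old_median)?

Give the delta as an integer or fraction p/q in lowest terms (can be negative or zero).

Old median = 11
After inserting x = -8: new sorted = [-9, -8, -5, 5, 9, 11, 13, 15, 29, 31]
New median = 10
Delta = 10 - 11 = -1

Answer: -1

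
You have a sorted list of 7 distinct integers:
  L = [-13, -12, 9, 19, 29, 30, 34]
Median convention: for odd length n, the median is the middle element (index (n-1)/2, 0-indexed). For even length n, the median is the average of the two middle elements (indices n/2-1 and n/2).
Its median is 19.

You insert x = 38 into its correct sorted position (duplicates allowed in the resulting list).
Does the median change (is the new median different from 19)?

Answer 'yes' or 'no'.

Old median = 19
Insert x = 38
New median = 24
Changed? yes

Answer: yes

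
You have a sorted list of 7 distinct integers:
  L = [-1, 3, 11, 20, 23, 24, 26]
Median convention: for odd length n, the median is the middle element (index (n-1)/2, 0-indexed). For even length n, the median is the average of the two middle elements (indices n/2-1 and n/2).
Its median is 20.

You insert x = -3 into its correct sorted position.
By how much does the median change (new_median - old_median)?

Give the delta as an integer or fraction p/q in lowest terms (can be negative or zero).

Old median = 20
After inserting x = -3: new sorted = [-3, -1, 3, 11, 20, 23, 24, 26]
New median = 31/2
Delta = 31/2 - 20 = -9/2

Answer: -9/2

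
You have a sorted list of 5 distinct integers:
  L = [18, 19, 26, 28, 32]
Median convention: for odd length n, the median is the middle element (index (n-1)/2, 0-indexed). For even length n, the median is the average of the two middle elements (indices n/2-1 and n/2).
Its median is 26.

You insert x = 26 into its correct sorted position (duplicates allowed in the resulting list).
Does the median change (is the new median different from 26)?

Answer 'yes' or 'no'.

Answer: no

Derivation:
Old median = 26
Insert x = 26
New median = 26
Changed? no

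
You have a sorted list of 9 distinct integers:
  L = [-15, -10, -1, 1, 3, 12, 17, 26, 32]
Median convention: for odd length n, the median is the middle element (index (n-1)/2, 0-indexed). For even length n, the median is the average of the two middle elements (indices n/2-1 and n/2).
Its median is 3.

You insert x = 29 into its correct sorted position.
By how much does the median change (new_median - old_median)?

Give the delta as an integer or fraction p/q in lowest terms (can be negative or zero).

Old median = 3
After inserting x = 29: new sorted = [-15, -10, -1, 1, 3, 12, 17, 26, 29, 32]
New median = 15/2
Delta = 15/2 - 3 = 9/2

Answer: 9/2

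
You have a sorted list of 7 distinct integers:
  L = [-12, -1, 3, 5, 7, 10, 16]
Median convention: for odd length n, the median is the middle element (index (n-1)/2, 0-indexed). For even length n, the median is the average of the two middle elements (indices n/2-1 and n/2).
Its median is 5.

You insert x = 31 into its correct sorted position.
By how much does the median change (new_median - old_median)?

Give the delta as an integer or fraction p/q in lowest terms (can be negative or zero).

Old median = 5
After inserting x = 31: new sorted = [-12, -1, 3, 5, 7, 10, 16, 31]
New median = 6
Delta = 6 - 5 = 1

Answer: 1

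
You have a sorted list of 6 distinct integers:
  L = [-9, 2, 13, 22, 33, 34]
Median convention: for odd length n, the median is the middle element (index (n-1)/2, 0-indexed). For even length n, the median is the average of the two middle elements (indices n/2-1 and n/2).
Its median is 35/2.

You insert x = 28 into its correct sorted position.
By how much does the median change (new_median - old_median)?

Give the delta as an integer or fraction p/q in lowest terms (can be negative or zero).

Old median = 35/2
After inserting x = 28: new sorted = [-9, 2, 13, 22, 28, 33, 34]
New median = 22
Delta = 22 - 35/2 = 9/2

Answer: 9/2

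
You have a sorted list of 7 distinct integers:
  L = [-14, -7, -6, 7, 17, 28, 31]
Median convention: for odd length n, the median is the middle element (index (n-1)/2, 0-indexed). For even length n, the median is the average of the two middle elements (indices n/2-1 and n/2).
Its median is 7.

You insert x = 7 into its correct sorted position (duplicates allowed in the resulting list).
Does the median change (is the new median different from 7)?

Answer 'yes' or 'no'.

Answer: no

Derivation:
Old median = 7
Insert x = 7
New median = 7
Changed? no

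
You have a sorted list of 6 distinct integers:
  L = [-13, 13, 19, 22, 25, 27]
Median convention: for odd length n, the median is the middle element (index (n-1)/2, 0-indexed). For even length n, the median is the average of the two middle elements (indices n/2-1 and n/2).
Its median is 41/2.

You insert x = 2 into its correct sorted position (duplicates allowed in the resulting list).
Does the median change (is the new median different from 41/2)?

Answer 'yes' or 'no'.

Answer: yes

Derivation:
Old median = 41/2
Insert x = 2
New median = 19
Changed? yes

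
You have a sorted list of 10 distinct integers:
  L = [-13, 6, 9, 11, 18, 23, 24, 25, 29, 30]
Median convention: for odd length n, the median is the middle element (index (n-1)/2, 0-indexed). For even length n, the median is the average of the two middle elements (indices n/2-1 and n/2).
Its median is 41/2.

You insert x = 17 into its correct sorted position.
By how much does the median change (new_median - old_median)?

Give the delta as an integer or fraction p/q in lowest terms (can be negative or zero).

Old median = 41/2
After inserting x = 17: new sorted = [-13, 6, 9, 11, 17, 18, 23, 24, 25, 29, 30]
New median = 18
Delta = 18 - 41/2 = -5/2

Answer: -5/2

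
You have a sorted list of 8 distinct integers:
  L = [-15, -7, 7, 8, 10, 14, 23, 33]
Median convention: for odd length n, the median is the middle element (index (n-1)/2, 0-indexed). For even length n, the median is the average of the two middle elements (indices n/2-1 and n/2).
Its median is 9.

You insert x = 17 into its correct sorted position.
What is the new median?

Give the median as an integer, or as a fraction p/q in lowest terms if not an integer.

Old list (sorted, length 8): [-15, -7, 7, 8, 10, 14, 23, 33]
Old median = 9
Insert x = 17
Old length even (8). Middle pair: indices 3,4 = 8,10.
New length odd (9). New median = single middle element.
x = 17: 6 elements are < x, 2 elements are > x.
New sorted list: [-15, -7, 7, 8, 10, 14, 17, 23, 33]
New median = 10

Answer: 10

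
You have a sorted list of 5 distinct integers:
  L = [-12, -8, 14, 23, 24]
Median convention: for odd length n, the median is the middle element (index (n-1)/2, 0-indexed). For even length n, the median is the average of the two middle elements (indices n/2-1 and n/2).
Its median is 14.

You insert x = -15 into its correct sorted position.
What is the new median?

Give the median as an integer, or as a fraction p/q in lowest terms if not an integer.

Old list (sorted, length 5): [-12, -8, 14, 23, 24]
Old median = 14
Insert x = -15
Old length odd (5). Middle was index 2 = 14.
New length even (6). New median = avg of two middle elements.
x = -15: 0 elements are < x, 5 elements are > x.
New sorted list: [-15, -12, -8, 14, 23, 24]
New median = 3

Answer: 3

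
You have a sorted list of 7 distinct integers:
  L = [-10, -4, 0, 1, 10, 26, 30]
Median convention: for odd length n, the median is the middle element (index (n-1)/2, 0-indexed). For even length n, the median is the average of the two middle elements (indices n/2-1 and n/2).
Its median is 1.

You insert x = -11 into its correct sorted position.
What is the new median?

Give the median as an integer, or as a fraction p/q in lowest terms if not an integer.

Old list (sorted, length 7): [-10, -4, 0, 1, 10, 26, 30]
Old median = 1
Insert x = -11
Old length odd (7). Middle was index 3 = 1.
New length even (8). New median = avg of two middle elements.
x = -11: 0 elements are < x, 7 elements are > x.
New sorted list: [-11, -10, -4, 0, 1, 10, 26, 30]
New median = 1/2

Answer: 1/2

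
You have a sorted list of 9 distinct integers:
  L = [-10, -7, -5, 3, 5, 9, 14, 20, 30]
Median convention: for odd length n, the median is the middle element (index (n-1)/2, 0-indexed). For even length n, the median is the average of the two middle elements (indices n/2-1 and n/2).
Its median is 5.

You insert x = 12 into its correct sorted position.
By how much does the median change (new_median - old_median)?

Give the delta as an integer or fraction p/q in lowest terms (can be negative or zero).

Answer: 2

Derivation:
Old median = 5
After inserting x = 12: new sorted = [-10, -7, -5, 3, 5, 9, 12, 14, 20, 30]
New median = 7
Delta = 7 - 5 = 2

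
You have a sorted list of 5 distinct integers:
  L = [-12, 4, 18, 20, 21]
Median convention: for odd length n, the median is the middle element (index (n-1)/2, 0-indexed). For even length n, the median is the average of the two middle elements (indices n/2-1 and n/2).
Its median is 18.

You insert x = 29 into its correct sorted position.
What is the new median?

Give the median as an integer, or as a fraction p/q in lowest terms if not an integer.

Answer: 19

Derivation:
Old list (sorted, length 5): [-12, 4, 18, 20, 21]
Old median = 18
Insert x = 29
Old length odd (5). Middle was index 2 = 18.
New length even (6). New median = avg of two middle elements.
x = 29: 5 elements are < x, 0 elements are > x.
New sorted list: [-12, 4, 18, 20, 21, 29]
New median = 19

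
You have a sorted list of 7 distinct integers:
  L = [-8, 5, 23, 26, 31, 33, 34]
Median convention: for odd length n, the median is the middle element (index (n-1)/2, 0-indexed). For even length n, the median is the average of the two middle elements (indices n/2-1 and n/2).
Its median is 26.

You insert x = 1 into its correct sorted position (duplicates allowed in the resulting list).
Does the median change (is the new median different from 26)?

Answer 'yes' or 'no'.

Old median = 26
Insert x = 1
New median = 49/2
Changed? yes

Answer: yes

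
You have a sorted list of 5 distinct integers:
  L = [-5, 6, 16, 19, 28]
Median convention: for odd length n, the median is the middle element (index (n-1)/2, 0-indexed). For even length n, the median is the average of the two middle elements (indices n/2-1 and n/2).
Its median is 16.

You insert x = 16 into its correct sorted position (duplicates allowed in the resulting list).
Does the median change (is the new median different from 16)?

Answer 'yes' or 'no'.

Answer: no

Derivation:
Old median = 16
Insert x = 16
New median = 16
Changed? no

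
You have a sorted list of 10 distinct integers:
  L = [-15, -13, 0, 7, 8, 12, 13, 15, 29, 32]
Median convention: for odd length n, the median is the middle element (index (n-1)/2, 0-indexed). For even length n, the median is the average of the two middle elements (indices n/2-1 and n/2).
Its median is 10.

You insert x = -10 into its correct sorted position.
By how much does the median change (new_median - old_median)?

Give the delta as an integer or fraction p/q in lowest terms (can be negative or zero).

Answer: -2

Derivation:
Old median = 10
After inserting x = -10: new sorted = [-15, -13, -10, 0, 7, 8, 12, 13, 15, 29, 32]
New median = 8
Delta = 8 - 10 = -2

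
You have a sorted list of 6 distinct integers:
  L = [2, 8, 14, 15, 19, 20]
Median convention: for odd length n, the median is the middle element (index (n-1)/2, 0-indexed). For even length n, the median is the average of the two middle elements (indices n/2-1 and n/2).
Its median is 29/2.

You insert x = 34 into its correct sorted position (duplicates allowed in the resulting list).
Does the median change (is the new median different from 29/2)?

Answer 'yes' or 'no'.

Answer: yes

Derivation:
Old median = 29/2
Insert x = 34
New median = 15
Changed? yes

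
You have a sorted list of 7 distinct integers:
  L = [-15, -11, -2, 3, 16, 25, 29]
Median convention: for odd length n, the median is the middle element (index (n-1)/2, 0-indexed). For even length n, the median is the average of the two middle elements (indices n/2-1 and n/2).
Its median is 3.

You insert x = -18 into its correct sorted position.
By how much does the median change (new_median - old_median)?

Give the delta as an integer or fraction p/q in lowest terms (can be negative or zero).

Old median = 3
After inserting x = -18: new sorted = [-18, -15, -11, -2, 3, 16, 25, 29]
New median = 1/2
Delta = 1/2 - 3 = -5/2

Answer: -5/2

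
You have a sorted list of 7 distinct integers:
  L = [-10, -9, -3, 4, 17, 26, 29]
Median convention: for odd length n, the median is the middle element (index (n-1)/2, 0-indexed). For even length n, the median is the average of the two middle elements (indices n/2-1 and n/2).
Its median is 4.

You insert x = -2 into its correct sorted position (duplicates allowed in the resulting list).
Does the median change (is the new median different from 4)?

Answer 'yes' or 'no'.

Old median = 4
Insert x = -2
New median = 1
Changed? yes

Answer: yes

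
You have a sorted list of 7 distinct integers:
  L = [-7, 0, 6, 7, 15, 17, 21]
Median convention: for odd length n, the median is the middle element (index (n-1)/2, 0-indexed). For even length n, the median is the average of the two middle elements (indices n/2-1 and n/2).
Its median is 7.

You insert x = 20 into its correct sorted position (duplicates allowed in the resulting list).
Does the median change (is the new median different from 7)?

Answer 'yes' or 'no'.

Answer: yes

Derivation:
Old median = 7
Insert x = 20
New median = 11
Changed? yes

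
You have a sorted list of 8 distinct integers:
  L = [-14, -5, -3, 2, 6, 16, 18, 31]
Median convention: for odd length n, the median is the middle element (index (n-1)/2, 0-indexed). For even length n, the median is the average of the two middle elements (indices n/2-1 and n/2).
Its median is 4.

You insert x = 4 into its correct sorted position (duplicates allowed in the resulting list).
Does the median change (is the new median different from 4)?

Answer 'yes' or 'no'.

Old median = 4
Insert x = 4
New median = 4
Changed? no

Answer: no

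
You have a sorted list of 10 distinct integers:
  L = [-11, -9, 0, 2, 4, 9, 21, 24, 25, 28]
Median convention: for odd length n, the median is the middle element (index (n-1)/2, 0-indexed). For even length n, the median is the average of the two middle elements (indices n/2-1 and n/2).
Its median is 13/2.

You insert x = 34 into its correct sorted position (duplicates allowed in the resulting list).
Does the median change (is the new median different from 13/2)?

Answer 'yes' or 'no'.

Old median = 13/2
Insert x = 34
New median = 9
Changed? yes

Answer: yes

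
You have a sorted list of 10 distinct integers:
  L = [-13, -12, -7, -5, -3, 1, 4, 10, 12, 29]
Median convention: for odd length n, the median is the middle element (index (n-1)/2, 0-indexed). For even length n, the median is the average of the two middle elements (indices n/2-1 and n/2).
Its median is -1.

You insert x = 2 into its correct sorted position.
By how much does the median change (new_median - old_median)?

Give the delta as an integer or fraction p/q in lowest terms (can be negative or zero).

Answer: 2

Derivation:
Old median = -1
After inserting x = 2: new sorted = [-13, -12, -7, -5, -3, 1, 2, 4, 10, 12, 29]
New median = 1
Delta = 1 - -1 = 2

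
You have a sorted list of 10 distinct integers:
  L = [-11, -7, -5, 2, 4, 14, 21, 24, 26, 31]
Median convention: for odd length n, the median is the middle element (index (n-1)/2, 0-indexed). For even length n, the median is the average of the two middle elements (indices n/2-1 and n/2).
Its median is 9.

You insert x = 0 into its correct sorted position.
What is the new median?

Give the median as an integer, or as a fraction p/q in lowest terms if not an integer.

Old list (sorted, length 10): [-11, -7, -5, 2, 4, 14, 21, 24, 26, 31]
Old median = 9
Insert x = 0
Old length even (10). Middle pair: indices 4,5 = 4,14.
New length odd (11). New median = single middle element.
x = 0: 3 elements are < x, 7 elements are > x.
New sorted list: [-11, -7, -5, 0, 2, 4, 14, 21, 24, 26, 31]
New median = 4

Answer: 4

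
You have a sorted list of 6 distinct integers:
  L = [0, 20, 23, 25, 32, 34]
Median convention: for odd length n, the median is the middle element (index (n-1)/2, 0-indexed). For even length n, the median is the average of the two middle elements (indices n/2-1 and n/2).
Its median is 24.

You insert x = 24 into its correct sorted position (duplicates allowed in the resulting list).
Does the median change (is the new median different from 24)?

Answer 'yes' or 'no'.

Answer: no

Derivation:
Old median = 24
Insert x = 24
New median = 24
Changed? no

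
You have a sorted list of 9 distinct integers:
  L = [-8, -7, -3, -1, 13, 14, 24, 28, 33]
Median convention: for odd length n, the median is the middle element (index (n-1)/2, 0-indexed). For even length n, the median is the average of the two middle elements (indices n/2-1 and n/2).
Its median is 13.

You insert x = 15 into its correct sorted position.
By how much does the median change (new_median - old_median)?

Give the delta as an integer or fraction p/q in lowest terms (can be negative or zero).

Old median = 13
After inserting x = 15: new sorted = [-8, -7, -3, -1, 13, 14, 15, 24, 28, 33]
New median = 27/2
Delta = 27/2 - 13 = 1/2

Answer: 1/2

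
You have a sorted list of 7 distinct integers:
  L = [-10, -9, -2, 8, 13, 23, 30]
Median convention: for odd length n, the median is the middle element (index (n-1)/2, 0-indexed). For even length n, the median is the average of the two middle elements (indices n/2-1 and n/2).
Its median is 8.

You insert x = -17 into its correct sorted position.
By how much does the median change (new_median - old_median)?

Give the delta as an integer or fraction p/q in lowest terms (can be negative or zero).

Old median = 8
After inserting x = -17: new sorted = [-17, -10, -9, -2, 8, 13, 23, 30]
New median = 3
Delta = 3 - 8 = -5

Answer: -5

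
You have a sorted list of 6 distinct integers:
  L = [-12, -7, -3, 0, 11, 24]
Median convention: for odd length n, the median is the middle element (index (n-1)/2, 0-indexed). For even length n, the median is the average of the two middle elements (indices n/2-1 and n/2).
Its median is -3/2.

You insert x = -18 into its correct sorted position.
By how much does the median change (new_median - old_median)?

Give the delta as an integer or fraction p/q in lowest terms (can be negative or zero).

Answer: -3/2

Derivation:
Old median = -3/2
After inserting x = -18: new sorted = [-18, -12, -7, -3, 0, 11, 24]
New median = -3
Delta = -3 - -3/2 = -3/2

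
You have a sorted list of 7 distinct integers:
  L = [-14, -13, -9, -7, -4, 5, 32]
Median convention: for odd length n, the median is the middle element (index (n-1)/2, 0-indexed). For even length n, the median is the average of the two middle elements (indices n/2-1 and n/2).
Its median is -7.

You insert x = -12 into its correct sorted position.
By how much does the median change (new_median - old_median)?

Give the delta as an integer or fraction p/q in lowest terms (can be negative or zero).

Old median = -7
After inserting x = -12: new sorted = [-14, -13, -12, -9, -7, -4, 5, 32]
New median = -8
Delta = -8 - -7 = -1

Answer: -1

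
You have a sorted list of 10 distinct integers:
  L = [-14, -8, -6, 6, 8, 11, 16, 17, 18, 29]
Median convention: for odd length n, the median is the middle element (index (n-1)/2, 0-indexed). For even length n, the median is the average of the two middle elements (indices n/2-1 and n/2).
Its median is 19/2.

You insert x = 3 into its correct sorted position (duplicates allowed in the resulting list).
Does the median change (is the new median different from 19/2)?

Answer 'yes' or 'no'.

Answer: yes

Derivation:
Old median = 19/2
Insert x = 3
New median = 8
Changed? yes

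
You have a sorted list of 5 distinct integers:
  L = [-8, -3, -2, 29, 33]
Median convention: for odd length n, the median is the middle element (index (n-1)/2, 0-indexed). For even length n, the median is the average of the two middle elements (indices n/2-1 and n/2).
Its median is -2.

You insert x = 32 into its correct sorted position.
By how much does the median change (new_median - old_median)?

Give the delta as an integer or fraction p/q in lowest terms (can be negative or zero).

Old median = -2
After inserting x = 32: new sorted = [-8, -3, -2, 29, 32, 33]
New median = 27/2
Delta = 27/2 - -2 = 31/2

Answer: 31/2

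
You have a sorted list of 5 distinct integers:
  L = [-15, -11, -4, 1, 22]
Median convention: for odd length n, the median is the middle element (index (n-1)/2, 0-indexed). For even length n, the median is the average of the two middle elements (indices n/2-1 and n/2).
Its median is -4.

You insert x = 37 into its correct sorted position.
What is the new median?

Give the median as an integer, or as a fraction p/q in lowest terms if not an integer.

Answer: -3/2

Derivation:
Old list (sorted, length 5): [-15, -11, -4, 1, 22]
Old median = -4
Insert x = 37
Old length odd (5). Middle was index 2 = -4.
New length even (6). New median = avg of two middle elements.
x = 37: 5 elements are < x, 0 elements are > x.
New sorted list: [-15, -11, -4, 1, 22, 37]
New median = -3/2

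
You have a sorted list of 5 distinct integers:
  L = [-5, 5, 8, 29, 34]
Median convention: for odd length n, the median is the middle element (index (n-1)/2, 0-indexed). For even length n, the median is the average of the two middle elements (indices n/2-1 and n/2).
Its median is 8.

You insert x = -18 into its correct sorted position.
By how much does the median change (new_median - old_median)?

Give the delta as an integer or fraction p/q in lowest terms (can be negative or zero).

Answer: -3/2

Derivation:
Old median = 8
After inserting x = -18: new sorted = [-18, -5, 5, 8, 29, 34]
New median = 13/2
Delta = 13/2 - 8 = -3/2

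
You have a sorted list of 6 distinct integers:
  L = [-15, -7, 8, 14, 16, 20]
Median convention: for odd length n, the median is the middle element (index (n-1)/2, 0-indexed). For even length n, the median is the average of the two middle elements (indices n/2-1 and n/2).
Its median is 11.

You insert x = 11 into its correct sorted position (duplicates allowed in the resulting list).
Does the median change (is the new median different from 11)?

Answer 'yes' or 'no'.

Answer: no

Derivation:
Old median = 11
Insert x = 11
New median = 11
Changed? no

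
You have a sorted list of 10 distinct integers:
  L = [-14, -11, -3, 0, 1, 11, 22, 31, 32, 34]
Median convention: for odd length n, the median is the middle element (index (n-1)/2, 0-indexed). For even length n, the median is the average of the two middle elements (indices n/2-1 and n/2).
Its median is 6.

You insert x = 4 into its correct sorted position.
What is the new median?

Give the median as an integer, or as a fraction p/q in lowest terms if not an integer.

Old list (sorted, length 10): [-14, -11, -3, 0, 1, 11, 22, 31, 32, 34]
Old median = 6
Insert x = 4
Old length even (10). Middle pair: indices 4,5 = 1,11.
New length odd (11). New median = single middle element.
x = 4: 5 elements are < x, 5 elements are > x.
New sorted list: [-14, -11, -3, 0, 1, 4, 11, 22, 31, 32, 34]
New median = 4

Answer: 4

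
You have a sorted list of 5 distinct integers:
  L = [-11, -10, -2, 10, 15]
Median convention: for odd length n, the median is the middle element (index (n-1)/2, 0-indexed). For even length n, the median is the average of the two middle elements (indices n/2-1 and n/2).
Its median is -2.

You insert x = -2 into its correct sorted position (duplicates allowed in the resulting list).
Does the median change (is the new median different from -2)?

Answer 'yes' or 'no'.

Old median = -2
Insert x = -2
New median = -2
Changed? no

Answer: no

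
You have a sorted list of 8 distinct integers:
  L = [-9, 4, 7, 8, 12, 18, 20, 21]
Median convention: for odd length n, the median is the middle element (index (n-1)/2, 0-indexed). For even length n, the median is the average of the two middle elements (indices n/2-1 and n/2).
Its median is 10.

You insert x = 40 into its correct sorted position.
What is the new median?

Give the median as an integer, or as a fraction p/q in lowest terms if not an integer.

Answer: 12

Derivation:
Old list (sorted, length 8): [-9, 4, 7, 8, 12, 18, 20, 21]
Old median = 10
Insert x = 40
Old length even (8). Middle pair: indices 3,4 = 8,12.
New length odd (9). New median = single middle element.
x = 40: 8 elements are < x, 0 elements are > x.
New sorted list: [-9, 4, 7, 8, 12, 18, 20, 21, 40]
New median = 12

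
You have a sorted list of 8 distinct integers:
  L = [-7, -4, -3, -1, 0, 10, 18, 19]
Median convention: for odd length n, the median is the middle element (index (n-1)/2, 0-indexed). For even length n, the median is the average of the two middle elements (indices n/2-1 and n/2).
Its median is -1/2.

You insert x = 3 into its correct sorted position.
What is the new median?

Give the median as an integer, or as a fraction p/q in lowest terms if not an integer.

Old list (sorted, length 8): [-7, -4, -3, -1, 0, 10, 18, 19]
Old median = -1/2
Insert x = 3
Old length even (8). Middle pair: indices 3,4 = -1,0.
New length odd (9). New median = single middle element.
x = 3: 5 elements are < x, 3 elements are > x.
New sorted list: [-7, -4, -3, -1, 0, 3, 10, 18, 19]
New median = 0

Answer: 0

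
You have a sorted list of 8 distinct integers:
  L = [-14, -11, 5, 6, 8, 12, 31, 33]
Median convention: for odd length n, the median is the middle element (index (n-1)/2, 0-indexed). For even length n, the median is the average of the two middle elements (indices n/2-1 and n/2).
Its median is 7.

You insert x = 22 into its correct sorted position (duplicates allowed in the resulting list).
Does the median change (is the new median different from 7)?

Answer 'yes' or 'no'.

Answer: yes

Derivation:
Old median = 7
Insert x = 22
New median = 8
Changed? yes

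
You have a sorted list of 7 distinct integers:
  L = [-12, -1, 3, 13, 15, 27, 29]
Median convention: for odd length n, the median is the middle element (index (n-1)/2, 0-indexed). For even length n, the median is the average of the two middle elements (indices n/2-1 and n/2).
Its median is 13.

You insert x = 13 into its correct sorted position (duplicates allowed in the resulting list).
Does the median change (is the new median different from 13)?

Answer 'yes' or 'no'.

Old median = 13
Insert x = 13
New median = 13
Changed? no

Answer: no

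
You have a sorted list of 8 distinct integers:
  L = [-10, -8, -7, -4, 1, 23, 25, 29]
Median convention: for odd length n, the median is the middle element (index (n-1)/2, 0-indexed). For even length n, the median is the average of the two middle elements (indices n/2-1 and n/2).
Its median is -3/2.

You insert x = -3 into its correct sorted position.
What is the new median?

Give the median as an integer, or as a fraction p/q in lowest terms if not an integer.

Old list (sorted, length 8): [-10, -8, -7, -4, 1, 23, 25, 29]
Old median = -3/2
Insert x = -3
Old length even (8). Middle pair: indices 3,4 = -4,1.
New length odd (9). New median = single middle element.
x = -3: 4 elements are < x, 4 elements are > x.
New sorted list: [-10, -8, -7, -4, -3, 1, 23, 25, 29]
New median = -3

Answer: -3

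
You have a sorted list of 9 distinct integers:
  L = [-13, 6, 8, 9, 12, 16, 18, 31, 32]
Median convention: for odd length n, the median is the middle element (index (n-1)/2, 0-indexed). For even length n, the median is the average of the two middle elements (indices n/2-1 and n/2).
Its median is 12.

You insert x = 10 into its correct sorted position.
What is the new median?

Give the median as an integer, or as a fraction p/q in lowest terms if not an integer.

Old list (sorted, length 9): [-13, 6, 8, 9, 12, 16, 18, 31, 32]
Old median = 12
Insert x = 10
Old length odd (9). Middle was index 4 = 12.
New length even (10). New median = avg of two middle elements.
x = 10: 4 elements are < x, 5 elements are > x.
New sorted list: [-13, 6, 8, 9, 10, 12, 16, 18, 31, 32]
New median = 11

Answer: 11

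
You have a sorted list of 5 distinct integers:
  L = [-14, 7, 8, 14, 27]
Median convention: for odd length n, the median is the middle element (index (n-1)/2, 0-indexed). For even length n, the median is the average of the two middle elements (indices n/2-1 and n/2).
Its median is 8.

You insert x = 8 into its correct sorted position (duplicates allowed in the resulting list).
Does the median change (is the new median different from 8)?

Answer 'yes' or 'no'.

Answer: no

Derivation:
Old median = 8
Insert x = 8
New median = 8
Changed? no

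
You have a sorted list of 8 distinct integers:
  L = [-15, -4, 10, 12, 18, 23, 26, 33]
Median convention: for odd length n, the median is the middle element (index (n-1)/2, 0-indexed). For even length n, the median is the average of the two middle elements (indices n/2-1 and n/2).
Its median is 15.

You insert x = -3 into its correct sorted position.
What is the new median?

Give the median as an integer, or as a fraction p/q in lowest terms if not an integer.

Old list (sorted, length 8): [-15, -4, 10, 12, 18, 23, 26, 33]
Old median = 15
Insert x = -3
Old length even (8). Middle pair: indices 3,4 = 12,18.
New length odd (9). New median = single middle element.
x = -3: 2 elements are < x, 6 elements are > x.
New sorted list: [-15, -4, -3, 10, 12, 18, 23, 26, 33]
New median = 12

Answer: 12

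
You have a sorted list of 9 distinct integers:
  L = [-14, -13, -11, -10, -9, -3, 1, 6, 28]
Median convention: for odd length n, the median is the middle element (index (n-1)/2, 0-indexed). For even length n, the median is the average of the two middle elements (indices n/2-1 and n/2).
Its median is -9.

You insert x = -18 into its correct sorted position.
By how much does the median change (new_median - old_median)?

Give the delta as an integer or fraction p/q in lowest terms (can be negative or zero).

Old median = -9
After inserting x = -18: new sorted = [-18, -14, -13, -11, -10, -9, -3, 1, 6, 28]
New median = -19/2
Delta = -19/2 - -9 = -1/2

Answer: -1/2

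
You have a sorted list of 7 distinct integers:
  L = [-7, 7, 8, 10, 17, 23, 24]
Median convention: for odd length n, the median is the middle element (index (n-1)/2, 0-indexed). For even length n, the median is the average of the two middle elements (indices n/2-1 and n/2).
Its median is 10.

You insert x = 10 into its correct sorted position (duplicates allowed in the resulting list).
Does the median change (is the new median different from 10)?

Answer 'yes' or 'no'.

Answer: no

Derivation:
Old median = 10
Insert x = 10
New median = 10
Changed? no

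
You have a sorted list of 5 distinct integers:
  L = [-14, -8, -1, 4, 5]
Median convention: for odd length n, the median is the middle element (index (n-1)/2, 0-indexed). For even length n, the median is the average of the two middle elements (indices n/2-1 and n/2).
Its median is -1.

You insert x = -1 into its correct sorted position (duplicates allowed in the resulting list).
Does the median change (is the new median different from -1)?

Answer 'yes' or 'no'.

Old median = -1
Insert x = -1
New median = -1
Changed? no

Answer: no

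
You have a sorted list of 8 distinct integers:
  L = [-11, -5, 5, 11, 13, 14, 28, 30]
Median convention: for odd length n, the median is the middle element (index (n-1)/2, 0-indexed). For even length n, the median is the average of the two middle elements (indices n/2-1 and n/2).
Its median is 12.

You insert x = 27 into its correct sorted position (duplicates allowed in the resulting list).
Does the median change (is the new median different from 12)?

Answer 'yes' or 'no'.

Old median = 12
Insert x = 27
New median = 13
Changed? yes

Answer: yes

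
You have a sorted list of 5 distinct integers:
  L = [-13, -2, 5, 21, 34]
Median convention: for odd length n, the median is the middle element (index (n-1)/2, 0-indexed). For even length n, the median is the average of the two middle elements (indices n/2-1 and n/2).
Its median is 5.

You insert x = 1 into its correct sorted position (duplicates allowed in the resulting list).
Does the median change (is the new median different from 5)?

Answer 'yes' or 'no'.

Old median = 5
Insert x = 1
New median = 3
Changed? yes

Answer: yes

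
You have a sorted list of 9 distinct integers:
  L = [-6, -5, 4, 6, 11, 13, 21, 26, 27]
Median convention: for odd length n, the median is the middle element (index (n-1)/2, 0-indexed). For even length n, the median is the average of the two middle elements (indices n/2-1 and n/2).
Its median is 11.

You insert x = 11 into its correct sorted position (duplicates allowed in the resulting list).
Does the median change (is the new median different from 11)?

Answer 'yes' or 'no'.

Old median = 11
Insert x = 11
New median = 11
Changed? no

Answer: no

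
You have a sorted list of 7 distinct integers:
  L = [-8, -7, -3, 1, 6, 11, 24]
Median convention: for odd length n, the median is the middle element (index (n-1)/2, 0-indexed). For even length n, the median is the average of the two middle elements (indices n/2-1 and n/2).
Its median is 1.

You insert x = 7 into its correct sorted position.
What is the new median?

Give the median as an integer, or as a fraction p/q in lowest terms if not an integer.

Answer: 7/2

Derivation:
Old list (sorted, length 7): [-8, -7, -3, 1, 6, 11, 24]
Old median = 1
Insert x = 7
Old length odd (7). Middle was index 3 = 1.
New length even (8). New median = avg of two middle elements.
x = 7: 5 elements are < x, 2 elements are > x.
New sorted list: [-8, -7, -3, 1, 6, 7, 11, 24]
New median = 7/2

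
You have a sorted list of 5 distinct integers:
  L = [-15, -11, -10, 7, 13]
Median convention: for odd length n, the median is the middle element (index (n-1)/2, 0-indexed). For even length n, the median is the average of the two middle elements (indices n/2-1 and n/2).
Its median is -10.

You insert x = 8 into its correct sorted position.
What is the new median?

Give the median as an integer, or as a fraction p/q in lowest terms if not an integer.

Answer: -3/2

Derivation:
Old list (sorted, length 5): [-15, -11, -10, 7, 13]
Old median = -10
Insert x = 8
Old length odd (5). Middle was index 2 = -10.
New length even (6). New median = avg of two middle elements.
x = 8: 4 elements are < x, 1 elements are > x.
New sorted list: [-15, -11, -10, 7, 8, 13]
New median = -3/2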